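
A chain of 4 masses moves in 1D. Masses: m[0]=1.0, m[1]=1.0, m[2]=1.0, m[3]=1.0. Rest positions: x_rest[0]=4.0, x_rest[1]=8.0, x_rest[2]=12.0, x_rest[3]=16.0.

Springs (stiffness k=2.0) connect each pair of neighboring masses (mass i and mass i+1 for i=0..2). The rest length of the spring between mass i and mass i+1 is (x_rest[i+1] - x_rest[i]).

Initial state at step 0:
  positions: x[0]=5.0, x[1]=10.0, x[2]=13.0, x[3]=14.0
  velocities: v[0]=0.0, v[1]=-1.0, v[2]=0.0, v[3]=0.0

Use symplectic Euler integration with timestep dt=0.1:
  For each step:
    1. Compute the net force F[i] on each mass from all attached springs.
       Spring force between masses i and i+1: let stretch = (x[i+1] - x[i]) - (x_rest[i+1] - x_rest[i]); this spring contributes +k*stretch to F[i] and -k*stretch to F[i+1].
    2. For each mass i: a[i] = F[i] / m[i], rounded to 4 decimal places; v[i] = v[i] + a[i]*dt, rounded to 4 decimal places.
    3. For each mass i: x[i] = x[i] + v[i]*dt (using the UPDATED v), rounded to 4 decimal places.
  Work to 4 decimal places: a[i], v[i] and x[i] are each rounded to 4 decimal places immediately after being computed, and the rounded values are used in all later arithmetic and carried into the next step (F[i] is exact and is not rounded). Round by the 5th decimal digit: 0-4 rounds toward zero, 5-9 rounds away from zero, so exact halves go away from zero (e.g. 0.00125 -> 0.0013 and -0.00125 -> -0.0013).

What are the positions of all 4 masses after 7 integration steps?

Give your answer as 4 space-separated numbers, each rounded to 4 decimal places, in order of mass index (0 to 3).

Step 0: x=[5.0000 10.0000 13.0000 14.0000] v=[0.0000 -1.0000 0.0000 0.0000]
Step 1: x=[5.0200 9.8600 12.9600 14.0600] v=[0.2000 -1.4000 -0.4000 0.6000]
Step 2: x=[5.0568 9.6852 12.8800 14.1780] v=[0.3680 -1.7480 -0.8000 1.1800]
Step 3: x=[5.1062 9.4817 12.7621 14.3500] v=[0.4937 -2.0347 -1.1794 1.7204]
Step 4: x=[5.1631 9.2563 12.6103 14.5703] v=[0.5688 -2.2537 -1.5179 2.2028]
Step 5: x=[5.2218 9.0162 12.4306 14.8314] v=[0.5874 -2.4015 -1.7967 2.6108]
Step 6: x=[5.2764 8.7685 12.2307 15.1245] v=[0.5463 -2.4775 -1.9994 2.9306]
Step 7: x=[5.3209 8.5202 12.0194 15.4397] v=[0.4447 -2.4835 -2.1131 3.1518]

Answer: 5.3209 8.5202 12.0194 15.4397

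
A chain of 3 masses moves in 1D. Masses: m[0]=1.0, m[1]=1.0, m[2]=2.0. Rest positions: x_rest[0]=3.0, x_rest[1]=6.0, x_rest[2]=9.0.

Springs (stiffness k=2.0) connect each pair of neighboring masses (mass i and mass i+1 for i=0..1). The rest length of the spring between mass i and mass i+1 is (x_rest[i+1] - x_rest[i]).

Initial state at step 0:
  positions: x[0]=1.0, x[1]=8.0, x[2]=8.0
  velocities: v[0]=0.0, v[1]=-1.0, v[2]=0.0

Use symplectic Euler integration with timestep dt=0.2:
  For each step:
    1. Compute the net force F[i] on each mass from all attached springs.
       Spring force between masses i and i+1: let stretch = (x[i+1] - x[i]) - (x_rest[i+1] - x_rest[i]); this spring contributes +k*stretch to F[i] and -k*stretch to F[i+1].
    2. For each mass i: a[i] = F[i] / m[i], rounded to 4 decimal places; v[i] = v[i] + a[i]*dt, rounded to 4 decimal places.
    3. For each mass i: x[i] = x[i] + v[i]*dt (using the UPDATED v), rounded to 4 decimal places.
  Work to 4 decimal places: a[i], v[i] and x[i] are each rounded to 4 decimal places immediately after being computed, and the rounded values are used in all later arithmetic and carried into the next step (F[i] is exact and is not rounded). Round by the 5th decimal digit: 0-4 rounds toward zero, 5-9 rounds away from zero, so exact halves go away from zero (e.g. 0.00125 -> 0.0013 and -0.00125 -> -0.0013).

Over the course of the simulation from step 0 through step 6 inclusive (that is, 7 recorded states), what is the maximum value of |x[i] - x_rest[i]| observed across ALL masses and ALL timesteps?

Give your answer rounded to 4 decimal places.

Step 0: x=[1.0000 8.0000 8.0000] v=[0.0000 -1.0000 0.0000]
Step 1: x=[1.3200 7.2400 8.1200] v=[1.6000 -3.8000 0.6000]
Step 2: x=[1.8736 6.0768 8.3248] v=[2.7680 -5.8160 1.0240]
Step 3: x=[2.5235 4.7572 8.5597] v=[3.2493 -6.5981 1.1744]
Step 4: x=[3.1121 3.5631 8.7625] v=[2.9428 -5.9706 1.0139]
Step 5: x=[3.4967 2.7489 8.8773] v=[1.9232 -4.0712 0.5740]
Step 6: x=[3.5815 2.4848 8.8670] v=[0.4241 -1.3207 -0.0517]
Max displacement = 3.5152

Answer: 3.5152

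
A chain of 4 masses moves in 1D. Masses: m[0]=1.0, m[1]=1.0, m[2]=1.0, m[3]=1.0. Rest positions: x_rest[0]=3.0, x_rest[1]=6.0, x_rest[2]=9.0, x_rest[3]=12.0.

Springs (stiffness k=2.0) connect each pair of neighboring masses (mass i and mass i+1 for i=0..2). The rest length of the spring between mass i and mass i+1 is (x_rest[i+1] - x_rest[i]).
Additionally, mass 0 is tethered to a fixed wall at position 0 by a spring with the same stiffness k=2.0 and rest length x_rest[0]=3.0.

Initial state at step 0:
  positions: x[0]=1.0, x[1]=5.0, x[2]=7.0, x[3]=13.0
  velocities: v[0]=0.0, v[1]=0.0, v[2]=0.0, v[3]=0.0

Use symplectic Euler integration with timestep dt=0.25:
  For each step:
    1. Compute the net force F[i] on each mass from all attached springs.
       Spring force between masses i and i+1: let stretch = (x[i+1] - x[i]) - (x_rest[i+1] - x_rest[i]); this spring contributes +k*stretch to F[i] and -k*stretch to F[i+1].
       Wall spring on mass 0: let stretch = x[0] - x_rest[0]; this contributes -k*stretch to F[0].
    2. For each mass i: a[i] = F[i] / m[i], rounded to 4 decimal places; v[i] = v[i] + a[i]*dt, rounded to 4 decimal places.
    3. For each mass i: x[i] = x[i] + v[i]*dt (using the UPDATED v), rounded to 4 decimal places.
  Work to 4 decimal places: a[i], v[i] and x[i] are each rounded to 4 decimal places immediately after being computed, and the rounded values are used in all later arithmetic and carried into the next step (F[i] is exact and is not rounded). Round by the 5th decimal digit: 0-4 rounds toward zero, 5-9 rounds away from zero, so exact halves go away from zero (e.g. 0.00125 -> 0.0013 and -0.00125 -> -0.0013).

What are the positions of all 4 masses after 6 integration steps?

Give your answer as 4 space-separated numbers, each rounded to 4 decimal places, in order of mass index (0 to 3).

Answer: 3.6021 6.2704 9.0097 10.1337

Derivation:
Step 0: x=[1.0000 5.0000 7.0000 13.0000] v=[0.0000 0.0000 0.0000 0.0000]
Step 1: x=[1.3750 4.7500 7.5000 12.6250] v=[1.5000 -1.0000 2.0000 -1.5000]
Step 2: x=[2.0000 4.4219 8.2969 11.9844] v=[2.5000 -1.3125 3.1875 -2.5625]
Step 3: x=[2.6778 4.2754 9.0704 11.2578] v=[2.7110 -0.5860 3.0938 -2.9063]
Step 4: x=[3.2205 4.5286 9.5179 10.6328] v=[2.1709 1.0127 1.7900 -2.5000]
Step 5: x=[3.5242 5.2419 9.4811 10.2434] v=[1.2147 2.8533 -0.1472 -1.5575]
Step 6: x=[3.6021 6.2704 9.0097 10.1337] v=[0.3115 4.1141 -1.8857 -0.4387]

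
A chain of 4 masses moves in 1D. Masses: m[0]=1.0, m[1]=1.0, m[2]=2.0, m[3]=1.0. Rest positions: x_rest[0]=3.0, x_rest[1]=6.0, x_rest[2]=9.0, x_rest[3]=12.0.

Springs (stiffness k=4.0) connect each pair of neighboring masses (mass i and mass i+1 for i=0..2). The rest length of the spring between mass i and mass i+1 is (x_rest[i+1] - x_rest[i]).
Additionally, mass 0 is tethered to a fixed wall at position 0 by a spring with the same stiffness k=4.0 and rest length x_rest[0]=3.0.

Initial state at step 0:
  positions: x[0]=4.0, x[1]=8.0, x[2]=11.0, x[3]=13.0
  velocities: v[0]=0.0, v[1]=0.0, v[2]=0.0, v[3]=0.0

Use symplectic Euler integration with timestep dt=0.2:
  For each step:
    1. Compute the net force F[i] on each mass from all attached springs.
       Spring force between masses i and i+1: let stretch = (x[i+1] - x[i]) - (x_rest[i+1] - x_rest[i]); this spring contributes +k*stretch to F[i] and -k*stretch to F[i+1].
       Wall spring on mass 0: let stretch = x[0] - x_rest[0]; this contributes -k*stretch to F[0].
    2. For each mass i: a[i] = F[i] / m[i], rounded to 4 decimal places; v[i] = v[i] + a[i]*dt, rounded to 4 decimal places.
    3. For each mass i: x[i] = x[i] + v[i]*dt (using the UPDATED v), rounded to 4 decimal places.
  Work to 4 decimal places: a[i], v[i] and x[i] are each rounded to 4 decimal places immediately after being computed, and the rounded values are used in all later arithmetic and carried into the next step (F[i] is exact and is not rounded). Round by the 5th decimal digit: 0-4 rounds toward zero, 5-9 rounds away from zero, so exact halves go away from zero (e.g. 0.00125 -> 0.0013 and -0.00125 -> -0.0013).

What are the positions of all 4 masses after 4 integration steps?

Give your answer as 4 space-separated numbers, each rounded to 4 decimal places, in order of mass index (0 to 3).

Step 0: x=[4.0000 8.0000 11.0000 13.0000] v=[0.0000 0.0000 0.0000 0.0000]
Step 1: x=[4.0000 7.8400 10.9200 13.1600] v=[0.0000 -0.8000 -0.4000 0.8000]
Step 2: x=[3.9744 7.5584 10.7728 13.4416] v=[-0.1280 -1.4080 -0.7360 1.4080]
Step 3: x=[3.8863 7.2177 10.5820 13.7762] v=[-0.4403 -1.7037 -0.9542 1.6730]
Step 4: x=[3.7095 6.8822 10.3776 14.0797] v=[-0.8842 -1.6774 -1.0222 1.5176]

Answer: 3.7095 6.8822 10.3776 14.0797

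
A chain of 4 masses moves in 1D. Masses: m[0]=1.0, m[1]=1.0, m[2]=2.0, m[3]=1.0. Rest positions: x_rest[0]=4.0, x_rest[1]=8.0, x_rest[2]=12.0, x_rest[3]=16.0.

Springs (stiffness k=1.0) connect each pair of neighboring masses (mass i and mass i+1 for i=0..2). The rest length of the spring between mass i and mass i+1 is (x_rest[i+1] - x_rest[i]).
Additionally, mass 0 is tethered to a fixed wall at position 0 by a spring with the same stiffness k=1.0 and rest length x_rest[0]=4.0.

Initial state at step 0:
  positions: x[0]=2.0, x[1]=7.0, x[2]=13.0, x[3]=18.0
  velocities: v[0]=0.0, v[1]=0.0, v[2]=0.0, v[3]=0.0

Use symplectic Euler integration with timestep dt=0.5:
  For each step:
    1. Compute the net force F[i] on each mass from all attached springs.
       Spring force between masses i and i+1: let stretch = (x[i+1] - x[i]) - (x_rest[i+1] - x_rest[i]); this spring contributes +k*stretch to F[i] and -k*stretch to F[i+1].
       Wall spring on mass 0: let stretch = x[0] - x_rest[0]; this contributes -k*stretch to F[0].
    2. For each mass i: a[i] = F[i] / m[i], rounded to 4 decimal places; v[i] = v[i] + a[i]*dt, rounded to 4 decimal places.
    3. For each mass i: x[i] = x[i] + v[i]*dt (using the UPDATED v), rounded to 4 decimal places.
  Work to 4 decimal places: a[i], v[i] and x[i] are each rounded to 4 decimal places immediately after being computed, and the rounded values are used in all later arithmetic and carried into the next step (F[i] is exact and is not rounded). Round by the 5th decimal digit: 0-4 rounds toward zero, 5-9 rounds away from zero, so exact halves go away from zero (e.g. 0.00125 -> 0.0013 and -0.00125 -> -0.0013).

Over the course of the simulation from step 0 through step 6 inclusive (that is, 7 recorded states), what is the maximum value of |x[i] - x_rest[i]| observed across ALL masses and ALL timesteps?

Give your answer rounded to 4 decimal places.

Answer: 2.2788

Derivation:
Step 0: x=[2.0000 7.0000 13.0000 18.0000] v=[0.0000 0.0000 0.0000 0.0000]
Step 1: x=[2.7500 7.2500 12.8750 17.7500] v=[1.5000 0.5000 -0.2500 -0.5000]
Step 2: x=[3.9375 7.7813 12.6563 17.2813] v=[2.3750 1.0625 -0.4375 -0.9375]
Step 3: x=[5.1016 8.5704 12.4063 16.6563] v=[2.3282 1.5781 -0.5000 -1.2500]
Step 4: x=[5.8575 9.4513 12.2081 15.9688] v=[1.5118 1.7617 -0.3965 -1.3750]
Step 5: x=[6.0475 10.1229 12.1354 15.3411] v=[0.3800 1.3432 -0.1455 -1.2554]
Step 6: x=[5.7445 10.2788 12.2118 14.9120] v=[-0.6061 0.3118 0.1528 -0.8583]
Max displacement = 2.2788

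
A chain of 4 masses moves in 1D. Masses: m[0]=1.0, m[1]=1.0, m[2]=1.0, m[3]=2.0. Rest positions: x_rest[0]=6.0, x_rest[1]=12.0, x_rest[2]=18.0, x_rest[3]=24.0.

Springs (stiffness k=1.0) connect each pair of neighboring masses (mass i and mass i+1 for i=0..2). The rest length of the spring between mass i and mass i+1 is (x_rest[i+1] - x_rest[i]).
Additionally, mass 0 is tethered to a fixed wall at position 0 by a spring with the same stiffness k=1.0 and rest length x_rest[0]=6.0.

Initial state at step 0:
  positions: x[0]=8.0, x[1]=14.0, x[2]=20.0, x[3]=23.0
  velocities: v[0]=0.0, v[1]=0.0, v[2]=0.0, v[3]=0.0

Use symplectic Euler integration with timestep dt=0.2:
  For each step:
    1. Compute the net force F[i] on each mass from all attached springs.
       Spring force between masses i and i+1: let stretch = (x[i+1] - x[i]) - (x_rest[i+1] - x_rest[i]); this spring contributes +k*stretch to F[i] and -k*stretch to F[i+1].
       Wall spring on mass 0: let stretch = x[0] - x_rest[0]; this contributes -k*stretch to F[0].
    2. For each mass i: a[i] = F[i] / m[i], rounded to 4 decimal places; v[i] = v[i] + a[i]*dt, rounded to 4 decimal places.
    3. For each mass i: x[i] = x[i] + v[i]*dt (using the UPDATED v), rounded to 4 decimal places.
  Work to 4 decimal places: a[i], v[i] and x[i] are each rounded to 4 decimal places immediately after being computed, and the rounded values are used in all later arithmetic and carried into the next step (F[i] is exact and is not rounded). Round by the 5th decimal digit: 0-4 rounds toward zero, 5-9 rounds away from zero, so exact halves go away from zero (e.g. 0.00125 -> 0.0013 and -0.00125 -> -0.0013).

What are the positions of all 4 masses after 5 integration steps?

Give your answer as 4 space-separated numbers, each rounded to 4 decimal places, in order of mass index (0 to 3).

Answer: 7.0018 13.7568 18.5817 23.7824

Derivation:
Step 0: x=[8.0000 14.0000 20.0000 23.0000] v=[0.0000 0.0000 0.0000 0.0000]
Step 1: x=[7.9200 14.0000 19.8800 23.0600] v=[-0.4000 0.0000 -0.6000 0.3000]
Step 2: x=[7.7664 13.9920 19.6520 23.1764] v=[-0.7680 -0.0400 -1.1400 0.5820]
Step 3: x=[7.5512 13.9614 19.3386 23.3423] v=[-1.0762 -0.1531 -1.5671 0.8296]
Step 4: x=[7.2903 13.8895 18.9702 23.5481] v=[-1.3044 -0.3597 -1.8418 1.0292]
Step 5: x=[7.0018 13.7568 18.5817 23.7824] v=[-1.4426 -0.6634 -1.9424 1.1714]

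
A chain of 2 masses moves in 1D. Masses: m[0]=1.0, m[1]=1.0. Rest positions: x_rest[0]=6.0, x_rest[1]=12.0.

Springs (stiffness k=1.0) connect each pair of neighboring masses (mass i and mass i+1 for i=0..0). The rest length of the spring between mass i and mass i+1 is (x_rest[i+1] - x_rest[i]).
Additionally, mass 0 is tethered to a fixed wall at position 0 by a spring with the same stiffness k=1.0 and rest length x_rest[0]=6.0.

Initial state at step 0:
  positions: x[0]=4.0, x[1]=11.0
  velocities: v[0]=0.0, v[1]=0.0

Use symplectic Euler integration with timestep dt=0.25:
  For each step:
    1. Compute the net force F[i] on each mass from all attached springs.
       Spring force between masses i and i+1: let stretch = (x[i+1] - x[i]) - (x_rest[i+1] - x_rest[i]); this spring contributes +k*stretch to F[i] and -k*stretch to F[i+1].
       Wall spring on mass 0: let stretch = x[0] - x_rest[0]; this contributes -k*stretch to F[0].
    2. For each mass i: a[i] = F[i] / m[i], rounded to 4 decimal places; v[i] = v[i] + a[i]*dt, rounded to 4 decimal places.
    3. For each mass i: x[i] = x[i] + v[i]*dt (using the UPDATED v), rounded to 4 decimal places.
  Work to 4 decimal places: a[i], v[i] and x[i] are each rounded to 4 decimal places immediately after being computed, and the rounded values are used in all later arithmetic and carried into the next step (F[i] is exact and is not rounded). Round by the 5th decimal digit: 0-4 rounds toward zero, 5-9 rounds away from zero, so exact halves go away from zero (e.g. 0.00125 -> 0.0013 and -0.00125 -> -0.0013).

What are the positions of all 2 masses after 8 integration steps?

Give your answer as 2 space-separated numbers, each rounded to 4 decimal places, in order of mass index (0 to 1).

Answer: 6.7149 10.9900

Derivation:
Step 0: x=[4.0000 11.0000] v=[0.0000 0.0000]
Step 1: x=[4.1875 10.9375] v=[0.7500 -0.2500]
Step 2: x=[4.5352 10.8281] v=[1.3906 -0.4375]
Step 3: x=[4.9927 10.7004] v=[1.8300 -0.5107]
Step 4: x=[5.4949 10.5910] v=[2.0088 -0.4376]
Step 5: x=[5.9722 10.5381] v=[1.9091 -0.2116]
Step 6: x=[6.3616 10.5748] v=[1.5575 0.1469]
Step 7: x=[6.6167 10.7232] v=[1.0204 0.5936]
Step 8: x=[6.7149 10.9900] v=[0.3929 1.0670]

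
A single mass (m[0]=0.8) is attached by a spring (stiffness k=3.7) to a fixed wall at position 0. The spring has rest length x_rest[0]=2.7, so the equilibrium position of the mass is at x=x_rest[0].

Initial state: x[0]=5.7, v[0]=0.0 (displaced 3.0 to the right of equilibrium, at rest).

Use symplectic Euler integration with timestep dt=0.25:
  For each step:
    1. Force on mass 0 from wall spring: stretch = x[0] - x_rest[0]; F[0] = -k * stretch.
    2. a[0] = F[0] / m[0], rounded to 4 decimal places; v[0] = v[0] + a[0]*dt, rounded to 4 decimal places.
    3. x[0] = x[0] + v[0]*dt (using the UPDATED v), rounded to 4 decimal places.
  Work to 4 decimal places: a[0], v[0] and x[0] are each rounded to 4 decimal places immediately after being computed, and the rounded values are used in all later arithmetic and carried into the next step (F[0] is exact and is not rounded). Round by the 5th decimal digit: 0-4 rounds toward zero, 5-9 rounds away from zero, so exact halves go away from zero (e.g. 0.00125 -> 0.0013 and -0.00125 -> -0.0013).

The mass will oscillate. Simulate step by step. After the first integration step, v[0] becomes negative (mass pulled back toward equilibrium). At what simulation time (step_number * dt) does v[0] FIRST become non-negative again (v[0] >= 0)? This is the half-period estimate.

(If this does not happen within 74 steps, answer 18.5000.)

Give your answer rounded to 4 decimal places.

Step 0: x=[5.7000] v=[0.0000]
Step 1: x=[4.8328] v=[-3.4688]
Step 2: x=[3.3491] v=[-5.9349]
Step 3: x=[1.6778] v=[-6.6854]
Step 4: x=[0.3019] v=[-5.5035]
Step 5: x=[-0.3808] v=[-2.7307]
Step 6: x=[-0.1729] v=[0.8315]
First v>=0 after going negative at step 6, time=1.5000

Answer: 1.5000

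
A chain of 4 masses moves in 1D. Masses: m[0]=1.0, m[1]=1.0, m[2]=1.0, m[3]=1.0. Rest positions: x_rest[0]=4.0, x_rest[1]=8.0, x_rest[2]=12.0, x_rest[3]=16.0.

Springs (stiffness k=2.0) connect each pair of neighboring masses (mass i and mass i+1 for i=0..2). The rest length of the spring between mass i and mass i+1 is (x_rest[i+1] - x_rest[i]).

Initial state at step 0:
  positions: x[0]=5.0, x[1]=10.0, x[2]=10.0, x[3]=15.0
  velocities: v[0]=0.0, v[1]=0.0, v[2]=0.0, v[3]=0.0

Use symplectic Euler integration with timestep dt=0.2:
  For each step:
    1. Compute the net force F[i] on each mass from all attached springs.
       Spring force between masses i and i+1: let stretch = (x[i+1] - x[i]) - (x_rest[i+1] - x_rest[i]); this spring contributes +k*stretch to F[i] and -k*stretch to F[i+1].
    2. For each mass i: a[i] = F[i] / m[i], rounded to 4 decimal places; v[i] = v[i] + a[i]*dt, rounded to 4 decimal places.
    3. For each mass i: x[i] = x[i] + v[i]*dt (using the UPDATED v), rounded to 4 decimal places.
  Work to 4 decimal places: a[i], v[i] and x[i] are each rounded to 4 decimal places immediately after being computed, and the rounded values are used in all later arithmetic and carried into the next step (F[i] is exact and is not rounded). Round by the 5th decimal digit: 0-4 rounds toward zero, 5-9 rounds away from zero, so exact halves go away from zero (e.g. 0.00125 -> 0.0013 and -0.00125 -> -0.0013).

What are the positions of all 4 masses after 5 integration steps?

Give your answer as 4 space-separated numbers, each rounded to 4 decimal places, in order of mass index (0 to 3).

Step 0: x=[5.0000 10.0000 10.0000 15.0000] v=[0.0000 0.0000 0.0000 0.0000]
Step 1: x=[5.0800 9.6000 10.4000 14.9200] v=[0.4000 -2.0000 2.0000 -0.4000]
Step 2: x=[5.2016 8.9024 11.0976 14.7984] v=[0.6080 -3.4880 3.4880 -0.6080]
Step 3: x=[5.2993 8.0844 11.9156 14.7007] v=[0.4883 -4.0902 4.0902 -0.4883]
Step 4: x=[5.2998 7.3500 12.6500 14.7002] v=[0.0023 -3.6718 3.6718 -0.0023]
Step 5: x=[5.1443 6.8756 13.1244 14.8557] v=[-0.7776 -2.3719 2.3719 0.7776]

Answer: 5.1443 6.8756 13.1244 14.8557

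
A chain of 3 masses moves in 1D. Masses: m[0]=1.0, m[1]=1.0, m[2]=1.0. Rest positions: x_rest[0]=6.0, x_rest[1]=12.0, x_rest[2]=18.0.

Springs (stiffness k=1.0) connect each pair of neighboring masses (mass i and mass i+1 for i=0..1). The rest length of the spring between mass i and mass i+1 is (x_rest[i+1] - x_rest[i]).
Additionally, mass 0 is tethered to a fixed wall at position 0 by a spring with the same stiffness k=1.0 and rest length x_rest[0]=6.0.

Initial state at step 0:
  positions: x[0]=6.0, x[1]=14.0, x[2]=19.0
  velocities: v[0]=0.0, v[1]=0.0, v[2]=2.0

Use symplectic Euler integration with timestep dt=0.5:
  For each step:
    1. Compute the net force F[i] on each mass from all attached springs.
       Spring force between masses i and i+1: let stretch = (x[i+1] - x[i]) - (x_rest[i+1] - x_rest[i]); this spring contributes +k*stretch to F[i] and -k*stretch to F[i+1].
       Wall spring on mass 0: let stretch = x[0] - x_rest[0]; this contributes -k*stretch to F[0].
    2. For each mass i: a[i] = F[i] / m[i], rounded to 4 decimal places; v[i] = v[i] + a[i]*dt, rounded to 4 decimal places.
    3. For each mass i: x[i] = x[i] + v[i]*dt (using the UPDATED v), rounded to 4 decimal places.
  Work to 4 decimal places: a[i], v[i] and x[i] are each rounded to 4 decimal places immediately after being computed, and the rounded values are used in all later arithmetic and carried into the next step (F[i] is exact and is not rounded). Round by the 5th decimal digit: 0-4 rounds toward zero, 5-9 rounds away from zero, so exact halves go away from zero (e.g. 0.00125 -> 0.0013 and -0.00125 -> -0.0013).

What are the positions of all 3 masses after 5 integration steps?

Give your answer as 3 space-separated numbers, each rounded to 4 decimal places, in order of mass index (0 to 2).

Step 0: x=[6.0000 14.0000 19.0000] v=[0.0000 0.0000 2.0000]
Step 1: x=[6.5000 13.2500 20.2500] v=[1.0000 -1.5000 2.5000]
Step 2: x=[7.0625 12.5625 21.2500] v=[1.1250 -1.3750 2.0000]
Step 3: x=[7.2344 12.6719 21.5782] v=[0.3438 0.2188 0.6563]
Step 4: x=[6.9571 13.6485 21.1798] v=[-0.5547 1.9532 -0.7969]
Step 5: x=[6.6133 14.8351 20.3985] v=[-0.6876 2.3732 -1.5626]

Answer: 6.6133 14.8351 20.3985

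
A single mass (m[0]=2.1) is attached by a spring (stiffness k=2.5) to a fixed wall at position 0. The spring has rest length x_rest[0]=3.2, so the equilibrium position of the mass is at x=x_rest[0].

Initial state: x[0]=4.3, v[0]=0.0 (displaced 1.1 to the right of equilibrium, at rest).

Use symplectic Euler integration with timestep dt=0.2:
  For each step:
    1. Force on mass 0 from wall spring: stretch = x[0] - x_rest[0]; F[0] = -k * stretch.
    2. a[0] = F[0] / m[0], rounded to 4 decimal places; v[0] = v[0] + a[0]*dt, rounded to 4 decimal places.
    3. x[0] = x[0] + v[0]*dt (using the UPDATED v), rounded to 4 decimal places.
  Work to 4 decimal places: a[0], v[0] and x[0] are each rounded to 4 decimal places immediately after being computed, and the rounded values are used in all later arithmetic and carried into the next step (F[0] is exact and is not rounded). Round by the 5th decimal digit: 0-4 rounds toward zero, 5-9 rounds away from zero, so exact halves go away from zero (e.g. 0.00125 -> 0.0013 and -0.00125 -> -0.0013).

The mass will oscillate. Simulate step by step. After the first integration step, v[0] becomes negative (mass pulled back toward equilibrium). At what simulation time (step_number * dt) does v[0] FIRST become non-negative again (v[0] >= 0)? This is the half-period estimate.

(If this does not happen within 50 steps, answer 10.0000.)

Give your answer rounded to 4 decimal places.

Answer: 3.0000

Derivation:
Step 0: x=[4.3000] v=[0.0000]
Step 1: x=[4.2476] v=[-0.2619]
Step 2: x=[4.1453] v=[-0.5113]
Step 3: x=[3.9980] v=[-0.7364]
Step 4: x=[3.8127] v=[-0.9264]
Step 5: x=[3.5982] v=[-1.0723]
Step 6: x=[3.3648] v=[-1.1671]
Step 7: x=[3.1235] v=[-1.2063]
Step 8: x=[2.8859] v=[-1.1881]
Step 9: x=[2.6632] v=[-1.1133]
Step 10: x=[2.4661] v=[-0.9855]
Step 11: x=[2.3039] v=[-0.8108]
Step 12: x=[2.1844] v=[-0.5974]
Step 13: x=[2.1133] v=[-0.3556]
Step 14: x=[2.0939] v=[-0.0969]
Step 15: x=[2.1272] v=[0.1665]
First v>=0 after going negative at step 15, time=3.0000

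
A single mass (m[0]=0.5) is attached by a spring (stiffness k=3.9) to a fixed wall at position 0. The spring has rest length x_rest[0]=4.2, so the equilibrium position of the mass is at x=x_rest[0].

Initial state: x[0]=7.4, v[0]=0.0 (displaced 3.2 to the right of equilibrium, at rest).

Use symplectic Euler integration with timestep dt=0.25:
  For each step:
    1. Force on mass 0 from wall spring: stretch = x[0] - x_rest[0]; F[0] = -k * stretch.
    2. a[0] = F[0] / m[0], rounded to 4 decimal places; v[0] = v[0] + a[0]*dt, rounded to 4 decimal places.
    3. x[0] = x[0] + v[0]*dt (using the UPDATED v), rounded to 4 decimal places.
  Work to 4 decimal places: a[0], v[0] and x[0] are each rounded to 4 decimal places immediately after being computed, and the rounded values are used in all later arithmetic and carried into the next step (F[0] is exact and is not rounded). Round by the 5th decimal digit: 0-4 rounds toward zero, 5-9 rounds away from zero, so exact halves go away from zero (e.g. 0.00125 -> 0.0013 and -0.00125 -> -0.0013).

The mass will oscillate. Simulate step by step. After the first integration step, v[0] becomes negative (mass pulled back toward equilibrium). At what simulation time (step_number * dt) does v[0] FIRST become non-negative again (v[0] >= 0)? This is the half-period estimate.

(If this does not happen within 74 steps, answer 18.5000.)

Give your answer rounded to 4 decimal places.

Step 0: x=[7.4000] v=[0.0000]
Step 1: x=[5.8400] v=[-6.2400]
Step 2: x=[3.4805] v=[-9.4380]
Step 3: x=[1.4718] v=[-8.0350]
Step 4: x=[0.7931] v=[-2.7150]
Step 5: x=[1.7752] v=[3.9285]
First v>=0 after going negative at step 5, time=1.2500

Answer: 1.2500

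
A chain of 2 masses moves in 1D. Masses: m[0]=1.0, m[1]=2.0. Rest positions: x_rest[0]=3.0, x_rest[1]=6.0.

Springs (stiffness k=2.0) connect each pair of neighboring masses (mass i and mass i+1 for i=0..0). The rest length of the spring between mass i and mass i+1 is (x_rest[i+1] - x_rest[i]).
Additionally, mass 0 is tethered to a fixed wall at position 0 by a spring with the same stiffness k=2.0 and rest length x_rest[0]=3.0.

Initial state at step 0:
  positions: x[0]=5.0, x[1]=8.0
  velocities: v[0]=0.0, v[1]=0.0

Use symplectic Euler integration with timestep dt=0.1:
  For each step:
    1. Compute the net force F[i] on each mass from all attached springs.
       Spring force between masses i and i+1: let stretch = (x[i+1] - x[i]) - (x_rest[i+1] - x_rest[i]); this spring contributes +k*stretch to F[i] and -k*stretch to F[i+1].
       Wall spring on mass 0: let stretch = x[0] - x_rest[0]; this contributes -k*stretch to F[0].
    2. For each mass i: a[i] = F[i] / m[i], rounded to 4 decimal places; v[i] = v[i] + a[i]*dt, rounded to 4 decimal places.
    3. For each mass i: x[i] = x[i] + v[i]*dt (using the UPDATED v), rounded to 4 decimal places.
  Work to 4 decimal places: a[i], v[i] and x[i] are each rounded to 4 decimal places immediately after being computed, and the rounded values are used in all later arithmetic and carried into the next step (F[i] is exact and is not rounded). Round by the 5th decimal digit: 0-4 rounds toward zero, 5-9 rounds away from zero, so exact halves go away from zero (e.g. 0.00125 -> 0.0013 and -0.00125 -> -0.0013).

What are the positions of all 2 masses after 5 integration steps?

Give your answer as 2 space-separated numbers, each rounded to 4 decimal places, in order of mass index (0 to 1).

Step 0: x=[5.0000 8.0000] v=[0.0000 0.0000]
Step 1: x=[4.9600 8.0000] v=[-0.4000 0.0000]
Step 2: x=[4.8816 7.9996] v=[-0.7840 -0.0040]
Step 3: x=[4.7679 7.9980] v=[-1.1367 -0.0158]
Step 4: x=[4.6235 7.9941] v=[-1.4443 -0.0388]
Step 5: x=[4.4540 7.9865] v=[-1.6949 -0.0759]

Answer: 4.4540 7.9865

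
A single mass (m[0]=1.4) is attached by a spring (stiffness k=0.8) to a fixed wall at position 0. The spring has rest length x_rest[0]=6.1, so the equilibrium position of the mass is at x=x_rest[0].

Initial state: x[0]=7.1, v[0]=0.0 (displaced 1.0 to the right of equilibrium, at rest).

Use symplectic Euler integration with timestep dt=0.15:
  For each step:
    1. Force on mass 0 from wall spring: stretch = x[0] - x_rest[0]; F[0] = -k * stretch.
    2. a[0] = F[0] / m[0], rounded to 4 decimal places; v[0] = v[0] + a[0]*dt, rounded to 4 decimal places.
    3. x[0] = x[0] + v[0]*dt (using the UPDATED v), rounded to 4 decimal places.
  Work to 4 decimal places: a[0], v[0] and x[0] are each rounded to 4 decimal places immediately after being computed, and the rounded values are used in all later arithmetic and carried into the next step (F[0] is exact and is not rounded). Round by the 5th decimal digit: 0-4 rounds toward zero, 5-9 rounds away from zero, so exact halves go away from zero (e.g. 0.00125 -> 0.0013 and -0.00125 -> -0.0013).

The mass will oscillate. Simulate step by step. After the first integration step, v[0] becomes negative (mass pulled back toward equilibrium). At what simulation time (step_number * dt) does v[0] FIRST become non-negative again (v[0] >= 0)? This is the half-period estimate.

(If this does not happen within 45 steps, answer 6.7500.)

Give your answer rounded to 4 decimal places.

Step 0: x=[7.1000] v=[0.0000]
Step 1: x=[7.0871] v=[-0.0857]
Step 2: x=[7.0616] v=[-0.1703]
Step 3: x=[7.0237] v=[-0.2527]
Step 4: x=[6.9739] v=[-0.3319]
Step 5: x=[6.9129] v=[-0.4068]
Step 6: x=[6.8414] v=[-0.4765]
Step 7: x=[6.7604] v=[-0.5401]
Step 8: x=[6.6709] v=[-0.5967]
Step 9: x=[6.5741] v=[-0.6456]
Step 10: x=[6.4712] v=[-0.6862]
Step 11: x=[6.3635] v=[-0.7180]
Step 12: x=[6.2524] v=[-0.7406]
Step 13: x=[6.1393] v=[-0.7537]
Step 14: x=[6.0257] v=[-0.7571]
Step 15: x=[5.9131] v=[-0.7507]
Step 16: x=[5.8029] v=[-0.7347]
Step 17: x=[5.6965] v=[-0.7092]
Step 18: x=[5.5953] v=[-0.6746]
Step 19: x=[5.5006] v=[-0.6313]
Step 20: x=[5.4136] v=[-0.5799]
Step 21: x=[5.3354] v=[-0.5211]
Step 22: x=[5.2671] v=[-0.4556]
Step 23: x=[5.2095] v=[-0.3842]
Step 24: x=[5.1633] v=[-0.3079]
Step 25: x=[5.1292] v=[-0.2276]
Step 26: x=[5.1075] v=[-0.1444]
Step 27: x=[5.0986] v=[-0.0593]
Step 28: x=[5.1026] v=[0.0265]
First v>=0 after going negative at step 28, time=4.2000

Answer: 4.2000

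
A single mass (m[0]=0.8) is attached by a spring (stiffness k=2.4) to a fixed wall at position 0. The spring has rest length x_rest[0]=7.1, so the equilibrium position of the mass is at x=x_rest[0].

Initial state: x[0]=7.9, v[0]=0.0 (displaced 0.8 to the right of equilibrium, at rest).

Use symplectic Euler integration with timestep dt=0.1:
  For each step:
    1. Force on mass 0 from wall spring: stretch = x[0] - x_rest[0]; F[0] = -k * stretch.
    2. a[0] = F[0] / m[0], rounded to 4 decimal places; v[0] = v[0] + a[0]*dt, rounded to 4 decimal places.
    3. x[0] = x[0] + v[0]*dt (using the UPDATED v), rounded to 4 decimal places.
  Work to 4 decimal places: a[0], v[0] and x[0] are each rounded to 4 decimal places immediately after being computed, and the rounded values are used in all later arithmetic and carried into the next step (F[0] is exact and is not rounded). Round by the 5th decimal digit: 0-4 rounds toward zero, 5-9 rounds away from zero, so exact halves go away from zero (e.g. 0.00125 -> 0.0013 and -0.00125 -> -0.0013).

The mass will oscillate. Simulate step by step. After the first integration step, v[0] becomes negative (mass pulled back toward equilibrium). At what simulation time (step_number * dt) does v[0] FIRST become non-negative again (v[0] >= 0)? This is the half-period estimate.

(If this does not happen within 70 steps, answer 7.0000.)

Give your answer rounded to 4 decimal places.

Answer: 1.9000

Derivation:
Step 0: x=[7.9000] v=[0.0000]
Step 1: x=[7.8760] v=[-0.2400]
Step 2: x=[7.8287] v=[-0.4728]
Step 3: x=[7.7596] v=[-0.6914]
Step 4: x=[7.6707] v=[-0.8893]
Step 5: x=[7.5647] v=[-1.0605]
Step 6: x=[7.4447] v=[-1.1999]
Step 7: x=[7.3144] v=[-1.3033]
Step 8: x=[7.1776] v=[-1.3676]
Step 9: x=[7.0385] v=[-1.3909]
Step 10: x=[6.9013] v=[-1.3725]
Step 11: x=[6.7700] v=[-1.3129]
Step 12: x=[6.6486] v=[-1.2139]
Step 13: x=[6.5408] v=[-1.0785]
Step 14: x=[6.4497] v=[-0.9107]
Step 15: x=[6.3781] v=[-0.7156]
Step 16: x=[6.3282] v=[-0.4990]
Step 17: x=[6.3015] v=[-0.2675]
Step 18: x=[6.2987] v=[-0.0280]
Step 19: x=[6.3199] v=[0.2124]
First v>=0 after going negative at step 19, time=1.9000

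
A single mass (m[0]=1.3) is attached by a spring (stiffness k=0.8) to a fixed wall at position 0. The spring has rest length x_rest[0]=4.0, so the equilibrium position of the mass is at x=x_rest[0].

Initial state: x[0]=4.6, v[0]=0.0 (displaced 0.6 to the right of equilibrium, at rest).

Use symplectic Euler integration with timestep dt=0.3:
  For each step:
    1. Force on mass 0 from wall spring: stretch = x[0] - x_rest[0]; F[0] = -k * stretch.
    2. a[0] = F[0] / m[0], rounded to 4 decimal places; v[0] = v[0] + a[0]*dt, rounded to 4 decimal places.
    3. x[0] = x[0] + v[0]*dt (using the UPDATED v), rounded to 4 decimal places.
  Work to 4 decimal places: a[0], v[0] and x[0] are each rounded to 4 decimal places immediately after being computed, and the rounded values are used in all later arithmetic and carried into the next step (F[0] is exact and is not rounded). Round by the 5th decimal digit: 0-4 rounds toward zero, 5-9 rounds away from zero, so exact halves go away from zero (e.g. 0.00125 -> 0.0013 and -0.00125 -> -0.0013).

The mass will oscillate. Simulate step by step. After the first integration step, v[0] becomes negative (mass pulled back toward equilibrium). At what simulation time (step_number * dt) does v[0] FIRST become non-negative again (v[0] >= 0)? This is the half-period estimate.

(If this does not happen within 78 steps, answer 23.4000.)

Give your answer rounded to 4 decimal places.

Step 0: x=[4.6000] v=[0.0000]
Step 1: x=[4.5668] v=[-0.1108]
Step 2: x=[4.5022] v=[-0.2154]
Step 3: x=[4.4098] v=[-0.3081]
Step 4: x=[4.2947] v=[-0.3838]
Step 5: x=[4.1632] v=[-0.4382]
Step 6: x=[4.0227] v=[-0.4683]
Step 7: x=[3.8810] v=[-0.4725]
Step 8: x=[3.7459] v=[-0.4505]
Step 9: x=[3.6248] v=[-0.4036]
Step 10: x=[3.5245] v=[-0.3343]
Step 11: x=[3.4506] v=[-0.2465]
Step 12: x=[3.4071] v=[-0.1451]
Step 13: x=[3.3964] v=[-0.0356]
Step 14: x=[3.4191] v=[0.0758]
First v>=0 after going negative at step 14, time=4.2000

Answer: 4.2000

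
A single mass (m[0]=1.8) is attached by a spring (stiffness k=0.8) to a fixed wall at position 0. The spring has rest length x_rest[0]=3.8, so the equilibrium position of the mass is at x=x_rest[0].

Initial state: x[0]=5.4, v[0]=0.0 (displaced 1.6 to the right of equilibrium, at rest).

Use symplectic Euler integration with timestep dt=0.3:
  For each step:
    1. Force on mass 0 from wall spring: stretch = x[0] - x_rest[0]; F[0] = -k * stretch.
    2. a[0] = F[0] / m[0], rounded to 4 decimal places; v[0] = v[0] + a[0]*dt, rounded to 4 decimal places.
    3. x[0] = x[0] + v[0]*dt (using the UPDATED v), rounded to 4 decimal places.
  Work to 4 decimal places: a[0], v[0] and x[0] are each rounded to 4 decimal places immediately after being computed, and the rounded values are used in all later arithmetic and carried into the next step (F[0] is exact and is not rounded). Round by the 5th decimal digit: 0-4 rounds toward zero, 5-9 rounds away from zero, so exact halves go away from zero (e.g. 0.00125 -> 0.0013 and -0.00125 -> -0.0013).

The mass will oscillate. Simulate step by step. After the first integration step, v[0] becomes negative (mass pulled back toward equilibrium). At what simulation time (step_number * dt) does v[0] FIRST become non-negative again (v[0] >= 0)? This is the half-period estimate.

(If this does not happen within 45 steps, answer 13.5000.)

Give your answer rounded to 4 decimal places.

Answer: 4.8000

Derivation:
Step 0: x=[5.4000] v=[0.0000]
Step 1: x=[5.3360] v=[-0.2133]
Step 2: x=[5.2106] v=[-0.4181]
Step 3: x=[5.0287] v=[-0.6062]
Step 4: x=[4.7977] v=[-0.7700]
Step 5: x=[4.5268] v=[-0.9030]
Step 6: x=[4.2268] v=[-0.9999]
Step 7: x=[3.9098] v=[-1.0568]
Step 8: x=[3.5884] v=[-1.0714]
Step 9: x=[3.2754] v=[-1.0432]
Step 10: x=[2.9834] v=[-0.9732]
Step 11: x=[2.7241] v=[-0.8643]
Step 12: x=[2.5079] v=[-0.7208]
Step 13: x=[2.3434] v=[-0.5485]
Step 14: x=[2.2371] v=[-0.3543]
Step 15: x=[2.1933] v=[-0.1459]
Step 16: x=[2.2138] v=[0.0683]
First v>=0 after going negative at step 16, time=4.8000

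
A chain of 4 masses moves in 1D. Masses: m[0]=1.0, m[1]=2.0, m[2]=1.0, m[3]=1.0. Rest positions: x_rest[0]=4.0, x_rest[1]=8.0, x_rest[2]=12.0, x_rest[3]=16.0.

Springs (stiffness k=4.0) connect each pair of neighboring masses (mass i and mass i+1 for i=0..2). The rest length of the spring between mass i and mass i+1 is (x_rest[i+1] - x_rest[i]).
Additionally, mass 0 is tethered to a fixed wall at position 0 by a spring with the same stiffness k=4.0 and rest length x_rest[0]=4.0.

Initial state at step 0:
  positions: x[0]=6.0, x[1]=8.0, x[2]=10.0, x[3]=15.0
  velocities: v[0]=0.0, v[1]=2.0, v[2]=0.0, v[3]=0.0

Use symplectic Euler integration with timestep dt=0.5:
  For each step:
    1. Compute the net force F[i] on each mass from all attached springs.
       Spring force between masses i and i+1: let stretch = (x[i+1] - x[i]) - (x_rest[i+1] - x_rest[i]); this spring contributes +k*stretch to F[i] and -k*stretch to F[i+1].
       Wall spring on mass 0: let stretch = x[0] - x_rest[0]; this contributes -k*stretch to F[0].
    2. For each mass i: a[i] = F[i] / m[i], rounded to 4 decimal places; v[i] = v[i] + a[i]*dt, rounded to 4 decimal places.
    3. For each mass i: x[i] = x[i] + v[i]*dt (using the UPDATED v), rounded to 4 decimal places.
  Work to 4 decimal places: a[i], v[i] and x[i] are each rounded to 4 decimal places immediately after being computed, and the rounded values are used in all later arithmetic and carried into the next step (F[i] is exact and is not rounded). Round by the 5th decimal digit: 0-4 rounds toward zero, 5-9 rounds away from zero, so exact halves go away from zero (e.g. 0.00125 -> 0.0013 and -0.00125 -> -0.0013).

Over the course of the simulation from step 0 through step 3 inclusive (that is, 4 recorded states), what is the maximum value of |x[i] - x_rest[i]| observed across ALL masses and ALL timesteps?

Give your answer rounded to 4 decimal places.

Answer: 3.0000

Derivation:
Step 0: x=[6.0000 8.0000 10.0000 15.0000] v=[0.0000 2.0000 0.0000 0.0000]
Step 1: x=[2.0000 9.0000 13.0000 14.0000] v=[-8.0000 2.0000 6.0000 -2.0000]
Step 2: x=[3.0000 8.5000 13.0000 16.0000] v=[2.0000 -1.0000 0.0000 4.0000]
Step 3: x=[6.5000 7.5000 11.5000 19.0000] v=[7.0000 -2.0000 -3.0000 6.0000]
Max displacement = 3.0000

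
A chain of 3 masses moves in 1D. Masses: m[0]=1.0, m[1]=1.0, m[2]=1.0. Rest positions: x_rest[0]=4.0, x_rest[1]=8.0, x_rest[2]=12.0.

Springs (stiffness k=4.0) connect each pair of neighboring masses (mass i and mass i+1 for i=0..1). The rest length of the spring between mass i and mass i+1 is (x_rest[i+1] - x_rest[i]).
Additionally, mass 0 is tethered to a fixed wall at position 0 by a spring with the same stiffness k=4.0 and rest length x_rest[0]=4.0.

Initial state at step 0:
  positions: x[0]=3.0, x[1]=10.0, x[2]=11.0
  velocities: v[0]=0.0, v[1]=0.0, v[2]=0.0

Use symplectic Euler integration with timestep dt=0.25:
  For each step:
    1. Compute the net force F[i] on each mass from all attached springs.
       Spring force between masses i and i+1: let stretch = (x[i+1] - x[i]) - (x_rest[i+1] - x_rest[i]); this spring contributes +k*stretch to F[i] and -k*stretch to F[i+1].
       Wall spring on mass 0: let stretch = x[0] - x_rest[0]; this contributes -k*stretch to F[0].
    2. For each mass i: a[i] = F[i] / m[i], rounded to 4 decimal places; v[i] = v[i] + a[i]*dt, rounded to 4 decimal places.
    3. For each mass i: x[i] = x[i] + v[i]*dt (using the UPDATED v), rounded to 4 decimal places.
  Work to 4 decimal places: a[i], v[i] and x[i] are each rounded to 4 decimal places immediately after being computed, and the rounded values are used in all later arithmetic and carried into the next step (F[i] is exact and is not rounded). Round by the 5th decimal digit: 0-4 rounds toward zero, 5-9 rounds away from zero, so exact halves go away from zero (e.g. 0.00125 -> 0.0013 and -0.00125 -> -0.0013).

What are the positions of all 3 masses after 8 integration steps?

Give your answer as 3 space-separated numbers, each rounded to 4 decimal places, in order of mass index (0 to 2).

Answer: 4.3784 7.9102 11.8529

Derivation:
Step 0: x=[3.0000 10.0000 11.0000] v=[0.0000 0.0000 0.0000]
Step 1: x=[4.0000 8.5000 11.7500] v=[4.0000 -6.0000 3.0000]
Step 2: x=[5.1250 6.6875 12.6875] v=[4.5000 -7.2500 3.7500]
Step 3: x=[5.3594 5.9844 13.1250] v=[0.9375 -2.8125 1.7500]
Step 4: x=[4.4102 6.9102 12.7774] v=[-3.7969 3.7031 -1.3906]
Step 5: x=[2.9834 8.6778 11.9630] v=[-5.7071 7.0703 -3.2578]
Step 6: x=[2.2344 9.8431 11.3273] v=[-2.9961 4.6611 -2.5430]
Step 7: x=[2.8290 9.4773 11.3205] v=[2.3782 -1.4634 -0.0272]
Step 8: x=[4.3784 7.9102 11.8529] v=[6.1975 -6.2685 2.1296]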